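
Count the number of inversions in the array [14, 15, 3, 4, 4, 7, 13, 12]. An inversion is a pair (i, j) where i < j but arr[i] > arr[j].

Finding inversions in [14, 15, 3, 4, 4, 7, 13, 12]:

(0, 2): arr[0]=14 > arr[2]=3
(0, 3): arr[0]=14 > arr[3]=4
(0, 4): arr[0]=14 > arr[4]=4
(0, 5): arr[0]=14 > arr[5]=7
(0, 6): arr[0]=14 > arr[6]=13
(0, 7): arr[0]=14 > arr[7]=12
(1, 2): arr[1]=15 > arr[2]=3
(1, 3): arr[1]=15 > arr[3]=4
(1, 4): arr[1]=15 > arr[4]=4
(1, 5): arr[1]=15 > arr[5]=7
(1, 6): arr[1]=15 > arr[6]=13
(1, 7): arr[1]=15 > arr[7]=12
(6, 7): arr[6]=13 > arr[7]=12

Total inversions: 13

The array has 13 inversion(s): (0,2), (0,3), (0,4), (0,5), (0,6), (0,7), (1,2), (1,3), (1,4), (1,5), (1,6), (1,7), (6,7). Each pair (i,j) satisfies i < j and arr[i] > arr[j].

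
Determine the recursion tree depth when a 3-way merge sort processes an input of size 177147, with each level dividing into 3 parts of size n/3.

For divide and conquer with division factor 3:

Problem sizes at each level:
Level 0: 177147
Level 1: 59049
Level 2: 19683
Level 3: 6561
Level 4: 2187
Level 5: 729
Level 6: 243
Level 7: 81
Level 8: 27
Level 9: 9
Level 10: 3
Level 11: 1

The root is level 0 and the size-1 base case is level 11 (the tree spans levels 0 through 11, i.e. 12 levels counting the root), so the depth is the number of divisions: log_3(177147) = 11

The recursion tree depth is log_3(177147) = 11. At each level, the problem size is divided by 3, so it takes 11 divisions to reduce to a base case of size 1. The algorithm makes 3 recursive calls at each level.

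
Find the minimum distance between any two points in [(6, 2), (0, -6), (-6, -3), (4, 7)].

Computing all pairwise distances among 4 points:

d((6, 2), (0, -6)) = 10.0
d((6, 2), (-6, -3)) = 13.0
d((6, 2), (4, 7)) = 5.3852 <-- minimum
d((0, -6), (-6, -3)) = 6.7082
d((0, -6), (4, 7)) = 13.6015
d((-6, -3), (4, 7)) = 14.1421

Closest pair: (6, 2) and (4, 7) with distance 5.3852

The closest pair is (6, 2) and (4, 7) with Euclidean distance 5.3852. For 4 points, brute-force pairwise comparison is shown above. For large n, the divide-and-conquer algorithm (sort by x, recurse on halves, check the dividing strip) achieves O(n log n).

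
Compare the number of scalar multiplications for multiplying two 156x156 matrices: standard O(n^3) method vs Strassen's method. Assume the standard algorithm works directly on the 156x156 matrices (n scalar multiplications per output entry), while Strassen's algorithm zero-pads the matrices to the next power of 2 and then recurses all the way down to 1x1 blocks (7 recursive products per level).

Matrix multiplication for 156x156 matrices:

Strassen's algorithm requires power-of-2 dimensions. Pad 156x156 to 256x256 (next power of 2).

Standard algorithm: 156^3 = 3796416 multiplications
Strassen's algorithm: 7^(log2(256)) = 7^8 = 5764801 multiplications
Difference: 3796416 - 5764801 = -1968385 (Strassen uses MORE here due to padding overhead — for small or just-over-power-of-2 n, padding can outweigh the per-level savings)

Standard: 3796416 multiplications (156^3). Strassen: 5764801 multiplications (7^8, after padding to 256x256). Strassen reduces 8 recursive multiplications to 7 at each level.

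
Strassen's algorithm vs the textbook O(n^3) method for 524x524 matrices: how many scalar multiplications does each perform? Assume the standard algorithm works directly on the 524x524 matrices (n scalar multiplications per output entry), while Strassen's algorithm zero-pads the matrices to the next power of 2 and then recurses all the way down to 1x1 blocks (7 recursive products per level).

Matrix multiplication for 524x524 matrices:

Strassen's algorithm requires power-of-2 dimensions. Pad 524x524 to 1024x1024 (next power of 2).

Standard algorithm: 524^3 = 143877824 multiplications
Strassen's algorithm: 7^(log2(1024)) = 7^10 = 282475249 multiplications
Difference: 143877824 - 282475249 = -138597425 (Strassen uses MORE here due to padding overhead — for small or just-over-power-of-2 n, padding can outweigh the per-level savings)

Standard: 143877824 multiplications (524^3). Strassen: 282475249 multiplications (7^10, after padding to 1024x1024). Strassen reduces 8 recursive multiplications to 7 at each level.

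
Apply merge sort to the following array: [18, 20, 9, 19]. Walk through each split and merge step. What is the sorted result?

Merge sort trace:

Split: [18, 20, 9, 19] -> [18, 20] and [9, 19]
  Split: [18, 20] -> [18] and [20]
  Merge: [18] + [20] -> [18, 20]
  Split: [9, 19] -> [9] and [19]
  Merge: [9] + [19] -> [9, 19]
Merge: [18, 20] + [9, 19] -> [9, 18, 19, 20]

Final sorted array: [9, 18, 19, 20]

The merge sort proceeds by recursively splitting the array and merging sorted halves.
After all merges, the sorted array is [9, 18, 19, 20].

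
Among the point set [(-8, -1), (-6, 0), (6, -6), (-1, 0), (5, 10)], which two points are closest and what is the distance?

Computing all pairwise distances among 5 points:

d((-8, -1), (-6, 0)) = 2.2361 <-- minimum
d((-8, -1), (6, -6)) = 14.8661
d((-8, -1), (-1, 0)) = 7.0711
d((-8, -1), (5, 10)) = 17.0294
d((-6, 0), (6, -6)) = 13.4164
d((-6, 0), (-1, 0)) = 5.0
d((-6, 0), (5, 10)) = 14.8661
d((6, -6), (-1, 0)) = 9.2195
d((6, -6), (5, 10)) = 16.0312
d((-1, 0), (5, 10)) = 11.6619

Closest pair: (-8, -1) and (-6, 0) with distance 2.2361

The closest pair is (-8, -1) and (-6, 0) with Euclidean distance 2.2361. For 5 points, brute-force pairwise comparison is shown above. For large n, the divide-and-conquer algorithm (sort by x, recurse on halves, check the dividing strip) achieves O(n log n).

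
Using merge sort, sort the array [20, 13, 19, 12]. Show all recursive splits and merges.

Merge sort trace:

Split: [20, 13, 19, 12] -> [20, 13] and [19, 12]
  Split: [20, 13] -> [20] and [13]
  Merge: [20] + [13] -> [13, 20]
  Split: [19, 12] -> [19] and [12]
  Merge: [19] + [12] -> [12, 19]
Merge: [13, 20] + [12, 19] -> [12, 13, 19, 20]

Final sorted array: [12, 13, 19, 20]

The merge sort proceeds by recursively splitting the array and merging sorted halves.
After all merges, the sorted array is [12, 13, 19, 20].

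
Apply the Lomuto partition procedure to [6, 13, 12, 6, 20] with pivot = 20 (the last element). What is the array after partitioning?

Lomuto partition with pivot = 20:

Initial array: [6, 13, 12, 6, 20]

arr[0]=6 <= 20: swap with position 0, array becomes [6, 13, 12, 6, 20]
arr[1]=13 <= 20: swap with position 1, array becomes [6, 13, 12, 6, 20]
arr[2]=12 <= 20: swap with position 2, array becomes [6, 13, 12, 6, 20]
arr[3]=6 <= 20: swap with position 3, array becomes [6, 13, 12, 6, 20]

Place pivot at position 4: [6, 13, 12, 6, 20]
Pivot position: 4

After partitioning with pivot 20, the array becomes [6, 13, 12, 6, 20]. The pivot is placed at index 4. All elements to the left of the pivot are <= 20, and all elements to the right are > 20.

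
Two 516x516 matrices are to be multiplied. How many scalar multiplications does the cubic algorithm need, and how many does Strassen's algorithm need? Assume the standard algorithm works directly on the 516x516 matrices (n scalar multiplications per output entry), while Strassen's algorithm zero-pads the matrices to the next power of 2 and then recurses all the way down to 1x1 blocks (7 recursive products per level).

Matrix multiplication for 516x516 matrices:

Strassen's algorithm requires power-of-2 dimensions. Pad 516x516 to 1024x1024 (next power of 2).

Standard algorithm: 516^3 = 137388096 multiplications
Strassen's algorithm: 7^(log2(1024)) = 7^10 = 282475249 multiplications
Difference: 137388096 - 282475249 = -145087153 (Strassen uses MORE here due to padding overhead — for small or just-over-power-of-2 n, padding can outweigh the per-level savings)

Standard: 137388096 multiplications (516^3). Strassen: 282475249 multiplications (7^10, after padding to 1024x1024). Strassen reduces 8 recursive multiplications to 7 at each level.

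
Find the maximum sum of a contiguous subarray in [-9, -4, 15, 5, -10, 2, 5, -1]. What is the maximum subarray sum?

Using Kadane's algorithm on [-9, -4, 15, 5, -10, 2, 5, -1]:

Scanning through the array:
Position 1 (value -4): max_ending_here = -4, max_so_far = -4
Position 2 (value 15): max_ending_here = 15, max_so_far = 15
Position 3 (value 5): max_ending_here = 20, max_so_far = 20
Position 4 (value -10): max_ending_here = 10, max_so_far = 20
Position 5 (value 2): max_ending_here = 12, max_so_far = 20
Position 6 (value 5): max_ending_here = 17, max_so_far = 20
Position 7 (value -1): max_ending_here = 16, max_so_far = 20

Maximum subarray: [15, 5]
Maximum sum: 20

The maximum subarray is [15, 5] with sum 20. This subarray runs from index 2 to index 3.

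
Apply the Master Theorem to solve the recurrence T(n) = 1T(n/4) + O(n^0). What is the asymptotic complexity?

Master Theorem for T(n) = 1T(n/4) + O(n^0):

a = 1, b = 4, c = 0
log_b(a) = log_4(1) = 0.0000

Case 2: c = 0 = log_4(1) = 0.0000
T(n) = O(n^0 log n) = O(log n)

For T(n) = 1T(n/4) + O(n^0): log_4(1) = 0.0000. This is Case 2 of the Master Theorem (c = log_b(a), equal work at all levels), giving O(log n).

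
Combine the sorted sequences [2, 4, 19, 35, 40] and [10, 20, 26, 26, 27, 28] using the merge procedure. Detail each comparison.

Merging process:

Compare 2 vs 10: take 2 from left. Merged: [2]
Compare 4 vs 10: take 4 from left. Merged: [2, 4]
Compare 19 vs 10: take 10 from right. Merged: [2, 4, 10]
Compare 19 vs 20: take 19 from left. Merged: [2, 4, 10, 19]
Compare 35 vs 20: take 20 from right. Merged: [2, 4, 10, 19, 20]
Compare 35 vs 26: take 26 from right. Merged: [2, 4, 10, 19, 20, 26]
Compare 35 vs 26: take 26 from right. Merged: [2, 4, 10, 19, 20, 26, 26]
Compare 35 vs 27: take 27 from right. Merged: [2, 4, 10, 19, 20, 26, 26, 27]
Compare 35 vs 28: take 28 from right. Merged: [2, 4, 10, 19, 20, 26, 26, 27, 28]
Append remaining from left: [35, 40]. Merged: [2, 4, 10, 19, 20, 26, 26, 27, 28, 35, 40]

Final merged array: [2, 4, 10, 19, 20, 26, 26, 27, 28, 35, 40]
Total comparisons: 9

The merged array is [2, 4, 10, 19, 20, 26, 26, 27, 28, 35, 40], requiring 9 comparisons. The merge step runs in O(n) time where n is the total number of elements.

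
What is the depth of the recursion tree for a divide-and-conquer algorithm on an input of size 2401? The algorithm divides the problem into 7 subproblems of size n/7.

For divide and conquer with division factor 7:

Problem sizes at each level:
Level 0: 2401
Level 1: 343
Level 2: 49
Level 3: 7
Level 4: 1

The root is level 0 and the size-1 base case is level 4 (the tree spans levels 0 through 4, i.e. 5 levels counting the root), so the depth is the number of divisions: log_7(2401) = 4

The recursion tree depth is log_7(2401) = 4. At each level, the problem size is divided by 7, so it takes 4 divisions to reduce to a base case of size 1. The algorithm makes 7 recursive calls at each level.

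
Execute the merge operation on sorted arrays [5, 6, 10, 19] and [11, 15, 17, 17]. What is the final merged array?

Merging process:

Compare 5 vs 11: take 5 from left. Merged: [5]
Compare 6 vs 11: take 6 from left. Merged: [5, 6]
Compare 10 vs 11: take 10 from left. Merged: [5, 6, 10]
Compare 19 vs 11: take 11 from right. Merged: [5, 6, 10, 11]
Compare 19 vs 15: take 15 from right. Merged: [5, 6, 10, 11, 15]
Compare 19 vs 17: take 17 from right. Merged: [5, 6, 10, 11, 15, 17]
Compare 19 vs 17: take 17 from right. Merged: [5, 6, 10, 11, 15, 17, 17]
Append remaining from left: [19]. Merged: [5, 6, 10, 11, 15, 17, 17, 19]

Final merged array: [5, 6, 10, 11, 15, 17, 17, 19]
Total comparisons: 7

The merged array is [5, 6, 10, 11, 15, 17, 17, 19], requiring 7 comparisons. The merge step runs in O(n) time where n is the total number of elements.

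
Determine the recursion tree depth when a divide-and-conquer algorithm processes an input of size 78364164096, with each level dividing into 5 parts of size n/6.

For divide and conquer with division factor 6:

Problem sizes at each level:
Level 0: 78364164096
Level 1: 13060694016
Level 2: 2176782336
Level 3: 362797056
Level 4: 60466176
Level 5: 10077696
Level 6: 1679616
Level 7: 279936
Level 8: 46656
Level 9: 7776
Level 10: 1296
Level 11: 216
Level 12: 36
Level 13: 6
Level 14: 1

The root is level 0 and the size-1 base case is level 14 (the tree spans levels 0 through 14, i.e. 15 levels counting the root), so the depth is the number of divisions: log_6(78364164096) = 14

The recursion tree depth is log_6(78364164096) = 14. At each level, the problem size is divided by 6, so it takes 14 divisions to reduce to a base case of size 1. The algorithm makes 5 recursive calls at each level.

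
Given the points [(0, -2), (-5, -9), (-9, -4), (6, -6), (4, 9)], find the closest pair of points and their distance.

Computing all pairwise distances among 5 points:

d((0, -2), (-5, -9)) = 8.6023
d((0, -2), (-9, -4)) = 9.2195
d((0, -2), (6, -6)) = 7.2111
d((0, -2), (4, 9)) = 11.7047
d((-5, -9), (-9, -4)) = 6.4031 <-- minimum
d((-5, -9), (6, -6)) = 11.4018
d((-5, -9), (4, 9)) = 20.1246
d((-9, -4), (6, -6)) = 15.1327
d((-9, -4), (4, 9)) = 18.3848
d((6, -6), (4, 9)) = 15.1327

Closest pair: (-5, -9) and (-9, -4) with distance 6.4031

The closest pair is (-5, -9) and (-9, -4) with Euclidean distance 6.4031. For 5 points, brute-force pairwise comparison is shown above. For large n, the divide-and-conquer algorithm (sort by x, recurse on halves, check the dividing strip) achieves O(n log n).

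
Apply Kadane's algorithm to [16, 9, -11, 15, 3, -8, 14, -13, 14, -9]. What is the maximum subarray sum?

Using Kadane's algorithm on [16, 9, -11, 15, 3, -8, 14, -13, 14, -9]:

Scanning through the array:
Position 1 (value 9): max_ending_here = 25, max_so_far = 25
Position 2 (value -11): max_ending_here = 14, max_so_far = 25
Position 3 (value 15): max_ending_here = 29, max_so_far = 29
Position 4 (value 3): max_ending_here = 32, max_so_far = 32
Position 5 (value -8): max_ending_here = 24, max_so_far = 32
Position 6 (value 14): max_ending_here = 38, max_so_far = 38
Position 7 (value -13): max_ending_here = 25, max_so_far = 38
Position 8 (value 14): max_ending_here = 39, max_so_far = 39
Position 9 (value -9): max_ending_here = 30, max_so_far = 39

Maximum subarray: [16, 9, -11, 15, 3, -8, 14, -13, 14]
Maximum sum: 39

The maximum subarray is [16, 9, -11, 15, 3, -8, 14, -13, 14] with sum 39. This subarray runs from index 0 to index 8.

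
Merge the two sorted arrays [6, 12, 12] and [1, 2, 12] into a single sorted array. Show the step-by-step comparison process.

Merging process:

Compare 6 vs 1: take 1 from right. Merged: [1]
Compare 6 vs 2: take 2 from right. Merged: [1, 2]
Compare 6 vs 12: take 6 from left. Merged: [1, 2, 6]
Compare 12 vs 12: take 12 from left. Merged: [1, 2, 6, 12]
Compare 12 vs 12: take 12 from left. Merged: [1, 2, 6, 12, 12]
Append remaining from right: [12]. Merged: [1, 2, 6, 12, 12, 12]

Final merged array: [1, 2, 6, 12, 12, 12]
Total comparisons: 5

The merged array is [1, 2, 6, 12, 12, 12], requiring 5 comparisons. The merge step runs in O(n) time where n is the total number of elements.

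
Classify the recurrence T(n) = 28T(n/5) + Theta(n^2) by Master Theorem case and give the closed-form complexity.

Master Theorem for T(n) = 28T(n/5) + O(n^2):

a = 28, b = 5, c = 2
log_b(a) = log_5(28) = 2.0704

Case 1: c = 2 < log_5(28) = 2.0704
T(n) = O(n^(log_5 28))

For T(n) = 28T(n/5) + O(n^2): log_5(28) = 2.0704. This is Case 1 of the Master Theorem (c < log_b(a), work dominated by leaves), giving O(n^(log_5 28)).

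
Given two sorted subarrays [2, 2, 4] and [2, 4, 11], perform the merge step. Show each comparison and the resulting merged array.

Merging process:

Compare 2 vs 2: take 2 from left. Merged: [2]
Compare 2 vs 2: take 2 from left. Merged: [2, 2]
Compare 4 vs 2: take 2 from right. Merged: [2, 2, 2]
Compare 4 vs 4: take 4 from left. Merged: [2, 2, 2, 4]
Append remaining from right: [4, 11]. Merged: [2, 2, 2, 4, 4, 11]

Final merged array: [2, 2, 2, 4, 4, 11]
Total comparisons: 4

The merged array is [2, 2, 2, 4, 4, 11], requiring 4 comparisons. The merge step runs in O(n) time where n is the total number of elements.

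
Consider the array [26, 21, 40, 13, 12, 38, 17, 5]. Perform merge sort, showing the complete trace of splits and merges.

Merge sort trace:

Split: [26, 21, 40, 13, 12, 38, 17, 5] -> [26, 21, 40, 13] and [12, 38, 17, 5]
  Split: [26, 21, 40, 13] -> [26, 21] and [40, 13]
    Split: [26, 21] -> [26] and [21]
    Merge: [26] + [21] -> [21, 26]
    Split: [40, 13] -> [40] and [13]
    Merge: [40] + [13] -> [13, 40]
  Merge: [21, 26] + [13, 40] -> [13, 21, 26, 40]
  Split: [12, 38, 17, 5] -> [12, 38] and [17, 5]
    Split: [12, 38] -> [12] and [38]
    Merge: [12] + [38] -> [12, 38]
    Split: [17, 5] -> [17] and [5]
    Merge: [17] + [5] -> [5, 17]
  Merge: [12, 38] + [5, 17] -> [5, 12, 17, 38]
Merge: [13, 21, 26, 40] + [5, 12, 17, 38] -> [5, 12, 13, 17, 21, 26, 38, 40]

Final sorted array: [5, 12, 13, 17, 21, 26, 38, 40]

The merge sort proceeds by recursively splitting the array and merging sorted halves.
After all merges, the sorted array is [5, 12, 13, 17, 21, 26, 38, 40].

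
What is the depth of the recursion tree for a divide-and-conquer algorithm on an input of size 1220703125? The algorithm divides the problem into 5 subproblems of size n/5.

For divide and conquer with division factor 5:

Problem sizes at each level:
Level 0: 1220703125
Level 1: 244140625
Level 2: 48828125
Level 3: 9765625
Level 4: 1953125
Level 5: 390625
Level 6: 78125
Level 7: 15625
Level 8: 3125
Level 9: 625
Level 10: 125
Level 11: 25
Level 12: 5
Level 13: 1

The root is level 0 and the size-1 base case is level 13 (the tree spans levels 0 through 13, i.e. 14 levels counting the root), so the depth is the number of divisions: log_5(1220703125) = 13

The recursion tree depth is log_5(1220703125) = 13. At each level, the problem size is divided by 5, so it takes 13 divisions to reduce to a base case of size 1. The algorithm makes 5 recursive calls at each level.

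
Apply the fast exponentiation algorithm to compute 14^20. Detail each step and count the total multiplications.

Computing 14^20 by squaring (build up from 14^1; each line after the first costs one multiplication):

14^1 = 14
14^2 = (14^1)^2 = 14^2 = 196
14^4 = (14^2)^2 = 196^2 = 38416
14^5 = 14 * 14^4 = 14 * 38416 = 537824
14^10 = (14^5)^2 = 537824^2 = 289254654976
14^20 = (14^10)^2 = 289254654976^2 = 83668255425284801560576

Result: 83668255425284801560576
Multiplications needed: 5 (5 lines after 14^1)

14^20 = 83668255425284801560576. Using exponentiation by squaring, this requires 5 multiplications. The key idea: if the exponent is even, square the half-power; if odd, multiply by the base once.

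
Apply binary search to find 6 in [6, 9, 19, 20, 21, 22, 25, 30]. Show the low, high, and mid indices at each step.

Binary search for 6 in [6, 9, 19, 20, 21, 22, 25, 30]:

lo=0, hi=7, mid=3, arr[mid]=20 -> 20 > 6, search left half
lo=0, hi=2, mid=1, arr[mid]=9 -> 9 > 6, search left half
lo=0, hi=0, mid=0, arr[mid]=6 -> Found target at index 0!

Binary search finds 6 at index 0 after 3 comparisons. The search repeatedly halves the search space by comparing with the middle element.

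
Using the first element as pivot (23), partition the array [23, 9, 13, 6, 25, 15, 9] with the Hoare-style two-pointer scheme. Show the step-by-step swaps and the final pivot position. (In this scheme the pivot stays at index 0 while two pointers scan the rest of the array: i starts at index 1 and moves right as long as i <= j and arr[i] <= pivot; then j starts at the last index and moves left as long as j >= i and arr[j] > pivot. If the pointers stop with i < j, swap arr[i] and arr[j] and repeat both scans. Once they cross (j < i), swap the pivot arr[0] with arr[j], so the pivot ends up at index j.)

Hoare-style two-pointer partition with pivot = 23:

Initial array: [23, 9, 13, 6, 25, 15, 9]

Pointers start at i = 1, j = 6.
i stops at index 4 (arr[4]=25 > 23), j stops at index 6 (arr[6]=9 <= 23): swap arr[4] and arr[6], array becomes [23, 9, 13, 6, 9, 15, 25]
i ends at 6, j ends at 5: the pointers have crossed (j < i), so scanning stops.

Swap pivot arr[0] with arr[5] to place pivot at position 5: [15, 9, 13, 6, 9, 23, 25]
Pivot position: 5

After partitioning with pivot 23, the array becomes [15, 9, 13, 6, 9, 23, 25]. The pivot is placed at index 5. All elements to the left of the pivot are <= 23, and all elements to the right are > 23.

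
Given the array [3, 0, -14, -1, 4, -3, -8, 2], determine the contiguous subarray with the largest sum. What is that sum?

Using Kadane's algorithm on [3, 0, -14, -1, 4, -3, -8, 2]:

Scanning through the array:
Position 1 (value 0): max_ending_here = 3, max_so_far = 3
Position 2 (value -14): max_ending_here = -11, max_so_far = 3
Position 3 (value -1): max_ending_here = -1, max_so_far = 3
Position 4 (value 4): max_ending_here = 4, max_so_far = 4
Position 5 (value -3): max_ending_here = 1, max_so_far = 4
Position 6 (value -8): max_ending_here = -7, max_so_far = 4
Position 7 (value 2): max_ending_here = 2, max_so_far = 4

Maximum subarray: [4]
Maximum sum: 4

The maximum subarray is [4] with sum 4. This subarray runs from index 4 to index 4.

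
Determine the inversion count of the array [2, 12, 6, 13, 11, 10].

Finding inversions in [2, 12, 6, 13, 11, 10]:

(1, 2): arr[1]=12 > arr[2]=6
(1, 4): arr[1]=12 > arr[4]=11
(1, 5): arr[1]=12 > arr[5]=10
(3, 4): arr[3]=13 > arr[4]=11
(3, 5): arr[3]=13 > arr[5]=10
(4, 5): arr[4]=11 > arr[5]=10

Total inversions: 6

The array has 6 inversion(s): (1,2), (1,4), (1,5), (3,4), (3,5), (4,5). Each pair (i,j) satisfies i < j and arr[i] > arr[j].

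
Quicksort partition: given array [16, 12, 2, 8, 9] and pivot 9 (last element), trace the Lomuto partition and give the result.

Lomuto partition with pivot = 9:

Initial array: [16, 12, 2, 8, 9]

arr[0]=16 > 9: no swap
arr[1]=12 > 9: no swap
arr[2]=2 <= 9: swap with position 0, array becomes [2, 12, 16, 8, 9]
arr[3]=8 <= 9: swap with position 1, array becomes [2, 8, 16, 12, 9]

Place pivot at position 2: [2, 8, 9, 12, 16]
Pivot position: 2

After partitioning with pivot 9, the array becomes [2, 8, 9, 12, 16]. The pivot is placed at index 2. All elements to the left of the pivot are <= 9, and all elements to the right are > 9.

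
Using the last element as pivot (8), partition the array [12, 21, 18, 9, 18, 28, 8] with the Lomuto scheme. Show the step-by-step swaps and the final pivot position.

Lomuto partition with pivot = 8:

Initial array: [12, 21, 18, 9, 18, 28, 8]

arr[0]=12 > 8: no swap
arr[1]=21 > 8: no swap
arr[2]=18 > 8: no swap
arr[3]=9 > 8: no swap
arr[4]=18 > 8: no swap
arr[5]=28 > 8: no swap

Place pivot at position 0: [8, 21, 18, 9, 18, 28, 12]
Pivot position: 0

After partitioning with pivot 8, the array becomes [8, 21, 18, 9, 18, 28, 12]. The pivot is placed at index 0. All elements to the left of the pivot are <= 8, and all elements to the right are > 8.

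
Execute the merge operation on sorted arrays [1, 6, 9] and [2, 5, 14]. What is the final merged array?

Merging process:

Compare 1 vs 2: take 1 from left. Merged: [1]
Compare 6 vs 2: take 2 from right. Merged: [1, 2]
Compare 6 vs 5: take 5 from right. Merged: [1, 2, 5]
Compare 6 vs 14: take 6 from left. Merged: [1, 2, 5, 6]
Compare 9 vs 14: take 9 from left. Merged: [1, 2, 5, 6, 9]
Append remaining from right: [14]. Merged: [1, 2, 5, 6, 9, 14]

Final merged array: [1, 2, 5, 6, 9, 14]
Total comparisons: 5

The merged array is [1, 2, 5, 6, 9, 14], requiring 5 comparisons. The merge step runs in O(n) time where n is the total number of elements.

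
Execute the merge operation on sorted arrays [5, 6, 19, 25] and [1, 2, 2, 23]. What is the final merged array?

Merging process:

Compare 5 vs 1: take 1 from right. Merged: [1]
Compare 5 vs 2: take 2 from right. Merged: [1, 2]
Compare 5 vs 2: take 2 from right. Merged: [1, 2, 2]
Compare 5 vs 23: take 5 from left. Merged: [1, 2, 2, 5]
Compare 6 vs 23: take 6 from left. Merged: [1, 2, 2, 5, 6]
Compare 19 vs 23: take 19 from left. Merged: [1, 2, 2, 5, 6, 19]
Compare 25 vs 23: take 23 from right. Merged: [1, 2, 2, 5, 6, 19, 23]
Append remaining from left: [25]. Merged: [1, 2, 2, 5, 6, 19, 23, 25]

Final merged array: [1, 2, 2, 5, 6, 19, 23, 25]
Total comparisons: 7

The merged array is [1, 2, 2, 5, 6, 19, 23, 25], requiring 7 comparisons. The merge step runs in O(n) time where n is the total number of elements.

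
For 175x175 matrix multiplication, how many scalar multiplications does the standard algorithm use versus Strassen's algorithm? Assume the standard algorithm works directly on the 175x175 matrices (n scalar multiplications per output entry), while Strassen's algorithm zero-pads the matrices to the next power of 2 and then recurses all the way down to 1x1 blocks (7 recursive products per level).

Matrix multiplication for 175x175 matrices:

Strassen's algorithm requires power-of-2 dimensions. Pad 175x175 to 256x256 (next power of 2).

Standard algorithm: 175^3 = 5359375 multiplications
Strassen's algorithm: 7^(log2(256)) = 7^8 = 5764801 multiplications
Difference: 5359375 - 5764801 = -405426 (Strassen uses MORE here due to padding overhead — for small or just-over-power-of-2 n, padding can outweigh the per-level savings)

Standard: 5359375 multiplications (175^3). Strassen: 5764801 multiplications (7^8, after padding to 256x256). Strassen reduces 8 recursive multiplications to 7 at each level.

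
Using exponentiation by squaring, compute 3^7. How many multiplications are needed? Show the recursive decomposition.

Computing 3^7 by squaring (build up from 3^1; each line after the first costs one multiplication):

3^1 = 3
3^2 = (3^1)^2 = 3^2 = 9
3^3 = 3 * 3^2 = 3 * 9 = 27
3^6 = (3^3)^2 = 27^2 = 729
3^7 = 3 * 3^6 = 3 * 729 = 2187

Result: 2187
Multiplications needed: 4 (4 lines after 3^1)

3^7 = 2187. Using exponentiation by squaring, this requires 4 multiplications. The key idea: if the exponent is even, square the half-power; if odd, multiply by the base once.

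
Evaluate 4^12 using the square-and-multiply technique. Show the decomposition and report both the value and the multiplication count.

Computing 4^12 by squaring (build up from 4^1; each line after the first costs one multiplication):

4^1 = 4
4^2 = (4^1)^2 = 4^2 = 16
4^3 = 4 * 4^2 = 4 * 16 = 64
4^6 = (4^3)^2 = 64^2 = 4096
4^12 = (4^6)^2 = 4096^2 = 16777216

Result: 16777216
Multiplications needed: 4 (4 lines after 4^1)

4^12 = 16777216. Using exponentiation by squaring, this requires 4 multiplications. The key idea: if the exponent is even, square the half-power; if odd, multiply by the base once.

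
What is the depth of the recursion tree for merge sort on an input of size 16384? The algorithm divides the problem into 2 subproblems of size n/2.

For divide and conquer with division factor 2:

Problem sizes at each level:
Level 0: 16384
Level 1: 8192
Level 2: 4096
Level 3: 2048
Level 4: 1024
Level 5: 512
Level 6: 256
Level 7: 128
Level 8: 64
Level 9: 32
Level 10: 16
Level 11: 8
Level 12: 4
Level 13: 2
Level 14: 1

The root is level 0 and the size-1 base case is level 14 (the tree spans levels 0 through 14, i.e. 15 levels counting the root), so the depth is the number of divisions: log_2(16384) = 14

The recursion tree depth is log_2(16384) = 14. At each level, the problem size is divided by 2, so it takes 14 divisions to reduce to a base case of size 1. The algorithm makes 2 recursive calls at each level.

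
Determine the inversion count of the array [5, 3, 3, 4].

Finding inversions in [5, 3, 3, 4]:

(0, 1): arr[0]=5 > arr[1]=3
(0, 2): arr[0]=5 > arr[2]=3
(0, 3): arr[0]=5 > arr[3]=4

Total inversions: 3

The array has 3 inversion(s): (0,1), (0,2), (0,3). Each pair (i,j) satisfies i < j and arr[i] > arr[j].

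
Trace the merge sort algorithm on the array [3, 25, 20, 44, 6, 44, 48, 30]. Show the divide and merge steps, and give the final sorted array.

Merge sort trace:

Split: [3, 25, 20, 44, 6, 44, 48, 30] -> [3, 25, 20, 44] and [6, 44, 48, 30]
  Split: [3, 25, 20, 44] -> [3, 25] and [20, 44]
    Split: [3, 25] -> [3] and [25]
    Merge: [3] + [25] -> [3, 25]
    Split: [20, 44] -> [20] and [44]
    Merge: [20] + [44] -> [20, 44]
  Merge: [3, 25] + [20, 44] -> [3, 20, 25, 44]
  Split: [6, 44, 48, 30] -> [6, 44] and [48, 30]
    Split: [6, 44] -> [6] and [44]
    Merge: [6] + [44] -> [6, 44]
    Split: [48, 30] -> [48] and [30]
    Merge: [48] + [30] -> [30, 48]
  Merge: [6, 44] + [30, 48] -> [6, 30, 44, 48]
Merge: [3, 20, 25, 44] + [6, 30, 44, 48] -> [3, 6, 20, 25, 30, 44, 44, 48]

Final sorted array: [3, 6, 20, 25, 30, 44, 44, 48]

The merge sort proceeds by recursively splitting the array and merging sorted halves.
After all merges, the sorted array is [3, 6, 20, 25, 30, 44, 44, 48].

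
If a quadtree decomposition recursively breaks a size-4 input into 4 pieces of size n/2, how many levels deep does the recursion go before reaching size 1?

For divide and conquer with division factor 2:

Problem sizes at each level:
Level 0: 4
Level 1: 2
Level 2: 1

The root is level 0 and the size-1 base case is level 2 (the tree spans levels 0 through 2, i.e. 3 levels counting the root), so the depth is the number of divisions: log_2(4) = 2

The recursion tree depth is log_2(4) = 2. At each level, the problem size is divided by 2, so it takes 2 divisions to reduce to a base case of size 1. The algorithm makes 4 recursive calls at each level.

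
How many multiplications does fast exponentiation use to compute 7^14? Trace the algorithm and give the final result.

Computing 7^14 by squaring (build up from 7^1; each line after the first costs one multiplication):

7^1 = 7
7^2 = (7^1)^2 = 7^2 = 49
7^3 = 7 * 7^2 = 7 * 49 = 343
7^6 = (7^3)^2 = 343^2 = 117649
7^7 = 7 * 7^6 = 7 * 117649 = 823543
7^14 = (7^7)^2 = 823543^2 = 678223072849

Result: 678223072849
Multiplications needed: 5 (5 lines after 7^1)

7^14 = 678223072849. Using exponentiation by squaring, this requires 5 multiplications. The key idea: if the exponent is even, square the half-power; if odd, multiply by the base once.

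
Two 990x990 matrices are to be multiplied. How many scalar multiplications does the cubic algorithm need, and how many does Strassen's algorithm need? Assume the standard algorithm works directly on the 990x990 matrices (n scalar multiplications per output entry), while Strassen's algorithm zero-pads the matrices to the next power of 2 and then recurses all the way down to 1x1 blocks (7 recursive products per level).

Matrix multiplication for 990x990 matrices:

Strassen's algorithm requires power-of-2 dimensions. Pad 990x990 to 1024x1024 (next power of 2).

Standard algorithm: 990^3 = 970299000 multiplications
Strassen's algorithm: 7^(log2(1024)) = 7^10 = 282475249 multiplications
Savings: 970299000 - 282475249 = 687823751 multiplications

Standard: 970299000 multiplications (990^3). Strassen: 282475249 multiplications (7^10, after padding to 1024x1024). Strassen reduces 8 recursive multiplications to 7 at each level.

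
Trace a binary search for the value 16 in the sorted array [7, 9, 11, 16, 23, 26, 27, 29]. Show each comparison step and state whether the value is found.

Binary search for 16 in [7, 9, 11, 16, 23, 26, 27, 29]:

lo=0, hi=7, mid=3, arr[mid]=16 -> Found target at index 3!

Binary search finds 16 at index 3 after 1 comparisons. The search repeatedly halves the search space by comparing with the middle element.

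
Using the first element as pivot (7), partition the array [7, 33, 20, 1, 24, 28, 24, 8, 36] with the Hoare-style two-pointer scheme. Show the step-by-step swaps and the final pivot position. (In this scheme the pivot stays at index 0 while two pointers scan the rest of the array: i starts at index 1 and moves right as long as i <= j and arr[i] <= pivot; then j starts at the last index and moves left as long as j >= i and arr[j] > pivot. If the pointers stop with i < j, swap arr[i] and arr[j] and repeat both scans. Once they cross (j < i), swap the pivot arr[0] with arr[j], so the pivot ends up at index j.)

Hoare-style two-pointer partition with pivot = 7:

Initial array: [7, 33, 20, 1, 24, 28, 24, 8, 36]

Pointers start at i = 1, j = 8.
i stops at index 1 (arr[1]=33 > 7), j stops at index 3 (arr[3]=1 <= 7): swap arr[1] and arr[3], array becomes [7, 1, 20, 33, 24, 28, 24, 8, 36]
i ends at 2, j ends at 1: the pointers have crossed (j < i), so scanning stops.

Swap pivot arr[0] with arr[1] to place pivot at position 1: [1, 7, 20, 33, 24, 28, 24, 8, 36]
Pivot position: 1

After partitioning with pivot 7, the array becomes [1, 7, 20, 33, 24, 28, 24, 8, 36]. The pivot is placed at index 1. All elements to the left of the pivot are <= 7, and all elements to the right are > 7.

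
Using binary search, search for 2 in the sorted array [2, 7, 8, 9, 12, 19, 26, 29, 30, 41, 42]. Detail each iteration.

Binary search for 2 in [2, 7, 8, 9, 12, 19, 26, 29, 30, 41, 42]:

lo=0, hi=10, mid=5, arr[mid]=19 -> 19 > 2, search left half
lo=0, hi=4, mid=2, arr[mid]=8 -> 8 > 2, search left half
lo=0, hi=1, mid=0, arr[mid]=2 -> Found target at index 0!

Binary search finds 2 at index 0 after 3 comparisons. The search repeatedly halves the search space by comparing with the middle element.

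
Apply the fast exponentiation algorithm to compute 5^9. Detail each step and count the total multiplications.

Computing 5^9 by squaring (build up from 5^1; each line after the first costs one multiplication):

5^1 = 5
5^2 = (5^1)^2 = 5^2 = 25
5^4 = (5^2)^2 = 25^2 = 625
5^8 = (5^4)^2 = 625^2 = 390625
5^9 = 5 * 5^8 = 5 * 390625 = 1953125

Result: 1953125
Multiplications needed: 4 (4 lines after 5^1)

5^9 = 1953125. Using exponentiation by squaring, this requires 4 multiplications. The key idea: if the exponent is even, square the half-power; if odd, multiply by the base once.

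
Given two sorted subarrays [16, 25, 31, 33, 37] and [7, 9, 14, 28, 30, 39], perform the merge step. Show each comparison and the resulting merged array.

Merging process:

Compare 16 vs 7: take 7 from right. Merged: [7]
Compare 16 vs 9: take 9 from right. Merged: [7, 9]
Compare 16 vs 14: take 14 from right. Merged: [7, 9, 14]
Compare 16 vs 28: take 16 from left. Merged: [7, 9, 14, 16]
Compare 25 vs 28: take 25 from left. Merged: [7, 9, 14, 16, 25]
Compare 31 vs 28: take 28 from right. Merged: [7, 9, 14, 16, 25, 28]
Compare 31 vs 30: take 30 from right. Merged: [7, 9, 14, 16, 25, 28, 30]
Compare 31 vs 39: take 31 from left. Merged: [7, 9, 14, 16, 25, 28, 30, 31]
Compare 33 vs 39: take 33 from left. Merged: [7, 9, 14, 16, 25, 28, 30, 31, 33]
Compare 37 vs 39: take 37 from left. Merged: [7, 9, 14, 16, 25, 28, 30, 31, 33, 37]
Append remaining from right: [39]. Merged: [7, 9, 14, 16, 25, 28, 30, 31, 33, 37, 39]

Final merged array: [7, 9, 14, 16, 25, 28, 30, 31, 33, 37, 39]
Total comparisons: 10

The merged array is [7, 9, 14, 16, 25, 28, 30, 31, 33, 37, 39], requiring 10 comparisons. The merge step runs in O(n) time where n is the total number of elements.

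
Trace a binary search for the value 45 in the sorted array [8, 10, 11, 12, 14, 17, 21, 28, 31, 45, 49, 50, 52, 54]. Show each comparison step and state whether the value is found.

Binary search for 45 in [8, 10, 11, 12, 14, 17, 21, 28, 31, 45, 49, 50, 52, 54]:

lo=0, hi=13, mid=6, arr[mid]=21 -> 21 < 45, search right half
lo=7, hi=13, mid=10, arr[mid]=49 -> 49 > 45, search left half
lo=7, hi=9, mid=8, arr[mid]=31 -> 31 < 45, search right half
lo=9, hi=9, mid=9, arr[mid]=45 -> Found target at index 9!

Binary search finds 45 at index 9 after 4 comparisons. The search repeatedly halves the search space by comparing with the middle element.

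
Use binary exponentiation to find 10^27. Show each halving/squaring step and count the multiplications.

Computing 10^27 by squaring (build up from 10^1; each line after the first costs one multiplication):

10^1 = 10
10^2 = (10^1)^2 = 10^2 = 100
10^3 = 10 * 10^2 = 10 * 100 = 1000
10^6 = (10^3)^2 = 1000^2 = 1000000
10^12 = (10^6)^2 = 1000000^2 = 1000000000000
10^13 = 10 * 10^12 = 10 * 1000000000000 = 10000000000000
10^26 = (10^13)^2 = 10000000000000^2 = 100000000000000000000000000
10^27 = 10 * 10^26 = 10 * 100000000000000000000000000 = 1000000000000000000000000000

Result: 1000000000000000000000000000
Multiplications needed: 7 (7 lines after 10^1)

10^27 = 1000000000000000000000000000. Using exponentiation by squaring, this requires 7 multiplications. The key idea: if the exponent is even, square the half-power; if odd, multiply by the base once.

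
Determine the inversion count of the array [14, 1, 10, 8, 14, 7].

Finding inversions in [14, 1, 10, 8, 14, 7]:

(0, 1): arr[0]=14 > arr[1]=1
(0, 2): arr[0]=14 > arr[2]=10
(0, 3): arr[0]=14 > arr[3]=8
(0, 5): arr[0]=14 > arr[5]=7
(2, 3): arr[2]=10 > arr[3]=8
(2, 5): arr[2]=10 > arr[5]=7
(3, 5): arr[3]=8 > arr[5]=7
(4, 5): arr[4]=14 > arr[5]=7

Total inversions: 8

The array has 8 inversion(s): (0,1), (0,2), (0,3), (0,5), (2,3), (2,5), (3,5), (4,5). Each pair (i,j) satisfies i < j and arr[i] > arr[j].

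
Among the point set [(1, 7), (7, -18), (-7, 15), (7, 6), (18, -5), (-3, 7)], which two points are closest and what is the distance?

Computing all pairwise distances among 6 points:

d((1, 7), (7, -18)) = 25.7099
d((1, 7), (-7, 15)) = 11.3137
d((1, 7), (7, 6)) = 6.0828
d((1, 7), (18, -5)) = 20.8087
d((1, 7), (-3, 7)) = 4.0 <-- minimum
d((7, -18), (-7, 15)) = 35.8469
d((7, -18), (7, 6)) = 24.0
d((7, -18), (18, -5)) = 17.0294
d((7, -18), (-3, 7)) = 26.9258
d((-7, 15), (7, 6)) = 16.6433
d((-7, 15), (18, -5)) = 32.0156
d((-7, 15), (-3, 7)) = 8.9443
d((7, 6), (18, -5)) = 15.5563
d((7, 6), (-3, 7)) = 10.0499
d((18, -5), (-3, 7)) = 24.1868

Closest pair: (1, 7) and (-3, 7) with distance 4.0

The closest pair is (1, 7) and (-3, 7) with Euclidean distance 4.0. For 6 points, brute-force pairwise comparison is shown above. For large n, the divide-and-conquer algorithm (sort by x, recurse on halves, check the dividing strip) achieves O(n log n).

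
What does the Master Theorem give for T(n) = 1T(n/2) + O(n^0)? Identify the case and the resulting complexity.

Master Theorem for T(n) = 1T(n/2) + O(n^0):

a = 1, b = 2, c = 0
log_b(a) = log_2(1) = 0.0000

Case 2: c = 0 = log_2(1) = 0.0000
T(n) = O(n^0 log n) = O(log n)

For T(n) = 1T(n/2) + O(n^0): log_2(1) = 0.0000. This is Case 2 of the Master Theorem (c = log_b(a), equal work at all levels), giving O(log n).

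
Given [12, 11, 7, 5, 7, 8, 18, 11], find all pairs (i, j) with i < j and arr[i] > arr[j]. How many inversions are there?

Finding inversions in [12, 11, 7, 5, 7, 8, 18, 11]:

(0, 1): arr[0]=12 > arr[1]=11
(0, 2): arr[0]=12 > arr[2]=7
(0, 3): arr[0]=12 > arr[3]=5
(0, 4): arr[0]=12 > arr[4]=7
(0, 5): arr[0]=12 > arr[5]=8
(0, 7): arr[0]=12 > arr[7]=11
(1, 2): arr[1]=11 > arr[2]=7
(1, 3): arr[1]=11 > arr[3]=5
(1, 4): arr[1]=11 > arr[4]=7
(1, 5): arr[1]=11 > arr[5]=8
(2, 3): arr[2]=7 > arr[3]=5
(6, 7): arr[6]=18 > arr[7]=11

Total inversions: 12

The array has 12 inversion(s): (0,1), (0,2), (0,3), (0,4), (0,5), (0,7), (1,2), (1,3), (1,4), (1,5), (2,3), (6,7). Each pair (i,j) satisfies i < j and arr[i] > arr[j].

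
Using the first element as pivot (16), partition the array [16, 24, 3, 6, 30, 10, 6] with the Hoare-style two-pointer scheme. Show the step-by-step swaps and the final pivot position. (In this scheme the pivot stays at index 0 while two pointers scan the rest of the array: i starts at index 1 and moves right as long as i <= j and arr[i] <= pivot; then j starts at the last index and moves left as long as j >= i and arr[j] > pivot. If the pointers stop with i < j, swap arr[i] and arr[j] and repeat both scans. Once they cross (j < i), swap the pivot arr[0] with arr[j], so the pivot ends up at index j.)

Hoare-style two-pointer partition with pivot = 16:

Initial array: [16, 24, 3, 6, 30, 10, 6]

Pointers start at i = 1, j = 6.
i stops at index 1 (arr[1]=24 > 16), j stops at index 6 (arr[6]=6 <= 16): swap arr[1] and arr[6], array becomes [16, 6, 3, 6, 30, 10, 24]
i stops at index 4 (arr[4]=30 > 16), j stops at index 5 (arr[5]=10 <= 16): swap arr[4] and arr[5], array becomes [16, 6, 3, 6, 10, 30, 24]
i ends at 5, j ends at 4: the pointers have crossed (j < i), so scanning stops.

Swap pivot arr[0] with arr[4] to place pivot at position 4: [10, 6, 3, 6, 16, 30, 24]
Pivot position: 4

After partitioning with pivot 16, the array becomes [10, 6, 3, 6, 16, 30, 24]. The pivot is placed at index 4. All elements to the left of the pivot are <= 16, and all elements to the right are > 16.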